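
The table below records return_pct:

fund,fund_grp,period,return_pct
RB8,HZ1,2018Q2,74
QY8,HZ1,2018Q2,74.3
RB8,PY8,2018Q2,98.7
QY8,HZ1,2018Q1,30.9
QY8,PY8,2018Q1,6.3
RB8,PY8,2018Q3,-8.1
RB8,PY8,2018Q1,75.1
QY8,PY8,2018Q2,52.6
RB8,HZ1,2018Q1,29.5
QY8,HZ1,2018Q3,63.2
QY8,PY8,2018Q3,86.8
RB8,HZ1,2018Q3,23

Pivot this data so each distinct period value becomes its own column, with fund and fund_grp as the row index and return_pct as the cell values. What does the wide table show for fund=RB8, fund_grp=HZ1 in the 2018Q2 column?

Wide layout: rows indexed by fund and fund_grp, columns are the 3 distinct period values (2018Q2, 2018Q1, 2018Q3).
Cell (fund=RB8, fund_grp=HZ1, period=2018Q2) draws from the long row where fund=RB8, fund_grp=HZ1 and period=2018Q2, which has return_pct=74.

74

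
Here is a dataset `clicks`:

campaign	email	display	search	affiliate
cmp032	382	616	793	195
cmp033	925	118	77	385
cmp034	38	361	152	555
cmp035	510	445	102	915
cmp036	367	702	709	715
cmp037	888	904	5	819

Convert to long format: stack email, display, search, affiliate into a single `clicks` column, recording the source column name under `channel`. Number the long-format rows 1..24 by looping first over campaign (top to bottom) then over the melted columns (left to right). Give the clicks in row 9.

24 rows total (6 × 4). Row 9: index ⌊(9-1)/4⌋ = 2 into campaign → cmp034; (9-1) mod 4 = 0 into the melted columns → email.
So row 9 is (cmp034, email, 38); clicks = 38.

38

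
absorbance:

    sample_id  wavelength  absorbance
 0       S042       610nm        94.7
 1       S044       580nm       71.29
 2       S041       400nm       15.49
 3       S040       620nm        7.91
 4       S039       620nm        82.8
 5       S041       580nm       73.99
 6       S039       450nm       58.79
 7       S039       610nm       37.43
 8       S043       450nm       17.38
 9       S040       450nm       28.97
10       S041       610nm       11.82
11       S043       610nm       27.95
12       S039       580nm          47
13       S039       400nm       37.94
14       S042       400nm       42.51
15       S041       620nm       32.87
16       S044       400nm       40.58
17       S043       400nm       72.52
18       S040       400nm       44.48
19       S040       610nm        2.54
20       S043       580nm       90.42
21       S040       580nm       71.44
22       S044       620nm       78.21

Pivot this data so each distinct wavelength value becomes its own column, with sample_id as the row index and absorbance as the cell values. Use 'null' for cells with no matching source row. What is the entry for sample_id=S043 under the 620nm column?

No long-format row has sample_id=S043 and wavelength=620nm, so the cell is null.

null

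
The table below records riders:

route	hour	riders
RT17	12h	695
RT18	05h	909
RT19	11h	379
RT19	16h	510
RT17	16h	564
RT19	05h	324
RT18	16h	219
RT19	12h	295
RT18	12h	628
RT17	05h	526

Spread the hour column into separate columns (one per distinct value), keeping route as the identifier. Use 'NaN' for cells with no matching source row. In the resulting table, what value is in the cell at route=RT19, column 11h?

The long row with route=RT19, hour=11h has riders=379.

379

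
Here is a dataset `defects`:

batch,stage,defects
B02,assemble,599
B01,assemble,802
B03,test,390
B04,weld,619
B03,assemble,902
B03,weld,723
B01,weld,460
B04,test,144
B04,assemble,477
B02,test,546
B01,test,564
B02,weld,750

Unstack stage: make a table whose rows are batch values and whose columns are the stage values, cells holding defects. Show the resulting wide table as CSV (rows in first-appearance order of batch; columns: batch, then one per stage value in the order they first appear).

Columns: batch plus the 3 distinct stage values (assemble, test, weld).
For example, row B02 column assemble takes defects=599 from the long row (B02, assemble).

batch,assemble,test,weld
B02,599,546,750
B01,802,564,460
B03,902,390,723
B04,477,144,619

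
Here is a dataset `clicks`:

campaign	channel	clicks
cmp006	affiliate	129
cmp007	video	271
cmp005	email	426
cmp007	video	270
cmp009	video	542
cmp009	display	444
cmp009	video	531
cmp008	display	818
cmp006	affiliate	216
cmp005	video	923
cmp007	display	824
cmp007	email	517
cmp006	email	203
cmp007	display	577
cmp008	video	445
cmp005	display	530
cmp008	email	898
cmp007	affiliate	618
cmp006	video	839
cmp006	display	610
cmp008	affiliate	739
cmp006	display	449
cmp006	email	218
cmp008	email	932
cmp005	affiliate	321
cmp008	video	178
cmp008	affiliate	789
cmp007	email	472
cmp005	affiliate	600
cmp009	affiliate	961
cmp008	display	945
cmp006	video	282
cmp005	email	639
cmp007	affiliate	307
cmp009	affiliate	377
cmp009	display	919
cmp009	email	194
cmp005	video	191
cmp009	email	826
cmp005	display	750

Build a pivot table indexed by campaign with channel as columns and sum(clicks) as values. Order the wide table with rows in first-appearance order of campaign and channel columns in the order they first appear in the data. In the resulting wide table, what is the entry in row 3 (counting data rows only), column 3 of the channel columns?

With rows in first-appearance order of campaign, row 3 is campaign=cmp005. channel columns in first-appearance order: affiliate, video, email, display; column 3 is email.
Long rows with campaign=cmp005, channel=email: 426 + 639 = 1065.

1065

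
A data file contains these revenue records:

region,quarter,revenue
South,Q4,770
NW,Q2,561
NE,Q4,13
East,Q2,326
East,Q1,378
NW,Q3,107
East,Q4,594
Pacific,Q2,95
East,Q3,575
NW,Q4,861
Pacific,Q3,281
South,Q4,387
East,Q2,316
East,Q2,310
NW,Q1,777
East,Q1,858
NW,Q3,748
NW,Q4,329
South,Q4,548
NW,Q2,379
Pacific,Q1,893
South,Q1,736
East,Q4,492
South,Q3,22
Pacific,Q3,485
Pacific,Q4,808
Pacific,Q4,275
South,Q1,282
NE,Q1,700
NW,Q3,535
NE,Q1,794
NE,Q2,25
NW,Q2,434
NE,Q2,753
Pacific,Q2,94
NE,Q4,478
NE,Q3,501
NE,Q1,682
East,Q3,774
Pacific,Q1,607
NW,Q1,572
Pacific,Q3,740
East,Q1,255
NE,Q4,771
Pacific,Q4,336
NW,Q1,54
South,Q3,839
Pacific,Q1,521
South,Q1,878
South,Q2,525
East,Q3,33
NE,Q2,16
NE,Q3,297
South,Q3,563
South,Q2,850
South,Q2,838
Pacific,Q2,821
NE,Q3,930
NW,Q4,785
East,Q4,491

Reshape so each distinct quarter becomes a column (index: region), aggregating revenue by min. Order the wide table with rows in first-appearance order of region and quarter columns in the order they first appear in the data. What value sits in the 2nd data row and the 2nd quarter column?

With rows in first-appearance order of region, row 2 is region=NW. quarter columns in first-appearance order: Q4, Q2, Q1, Q3; column 2 is Q2.
Long rows with region=NW, quarter=Q2: min(561, 379, 434) = 379.

379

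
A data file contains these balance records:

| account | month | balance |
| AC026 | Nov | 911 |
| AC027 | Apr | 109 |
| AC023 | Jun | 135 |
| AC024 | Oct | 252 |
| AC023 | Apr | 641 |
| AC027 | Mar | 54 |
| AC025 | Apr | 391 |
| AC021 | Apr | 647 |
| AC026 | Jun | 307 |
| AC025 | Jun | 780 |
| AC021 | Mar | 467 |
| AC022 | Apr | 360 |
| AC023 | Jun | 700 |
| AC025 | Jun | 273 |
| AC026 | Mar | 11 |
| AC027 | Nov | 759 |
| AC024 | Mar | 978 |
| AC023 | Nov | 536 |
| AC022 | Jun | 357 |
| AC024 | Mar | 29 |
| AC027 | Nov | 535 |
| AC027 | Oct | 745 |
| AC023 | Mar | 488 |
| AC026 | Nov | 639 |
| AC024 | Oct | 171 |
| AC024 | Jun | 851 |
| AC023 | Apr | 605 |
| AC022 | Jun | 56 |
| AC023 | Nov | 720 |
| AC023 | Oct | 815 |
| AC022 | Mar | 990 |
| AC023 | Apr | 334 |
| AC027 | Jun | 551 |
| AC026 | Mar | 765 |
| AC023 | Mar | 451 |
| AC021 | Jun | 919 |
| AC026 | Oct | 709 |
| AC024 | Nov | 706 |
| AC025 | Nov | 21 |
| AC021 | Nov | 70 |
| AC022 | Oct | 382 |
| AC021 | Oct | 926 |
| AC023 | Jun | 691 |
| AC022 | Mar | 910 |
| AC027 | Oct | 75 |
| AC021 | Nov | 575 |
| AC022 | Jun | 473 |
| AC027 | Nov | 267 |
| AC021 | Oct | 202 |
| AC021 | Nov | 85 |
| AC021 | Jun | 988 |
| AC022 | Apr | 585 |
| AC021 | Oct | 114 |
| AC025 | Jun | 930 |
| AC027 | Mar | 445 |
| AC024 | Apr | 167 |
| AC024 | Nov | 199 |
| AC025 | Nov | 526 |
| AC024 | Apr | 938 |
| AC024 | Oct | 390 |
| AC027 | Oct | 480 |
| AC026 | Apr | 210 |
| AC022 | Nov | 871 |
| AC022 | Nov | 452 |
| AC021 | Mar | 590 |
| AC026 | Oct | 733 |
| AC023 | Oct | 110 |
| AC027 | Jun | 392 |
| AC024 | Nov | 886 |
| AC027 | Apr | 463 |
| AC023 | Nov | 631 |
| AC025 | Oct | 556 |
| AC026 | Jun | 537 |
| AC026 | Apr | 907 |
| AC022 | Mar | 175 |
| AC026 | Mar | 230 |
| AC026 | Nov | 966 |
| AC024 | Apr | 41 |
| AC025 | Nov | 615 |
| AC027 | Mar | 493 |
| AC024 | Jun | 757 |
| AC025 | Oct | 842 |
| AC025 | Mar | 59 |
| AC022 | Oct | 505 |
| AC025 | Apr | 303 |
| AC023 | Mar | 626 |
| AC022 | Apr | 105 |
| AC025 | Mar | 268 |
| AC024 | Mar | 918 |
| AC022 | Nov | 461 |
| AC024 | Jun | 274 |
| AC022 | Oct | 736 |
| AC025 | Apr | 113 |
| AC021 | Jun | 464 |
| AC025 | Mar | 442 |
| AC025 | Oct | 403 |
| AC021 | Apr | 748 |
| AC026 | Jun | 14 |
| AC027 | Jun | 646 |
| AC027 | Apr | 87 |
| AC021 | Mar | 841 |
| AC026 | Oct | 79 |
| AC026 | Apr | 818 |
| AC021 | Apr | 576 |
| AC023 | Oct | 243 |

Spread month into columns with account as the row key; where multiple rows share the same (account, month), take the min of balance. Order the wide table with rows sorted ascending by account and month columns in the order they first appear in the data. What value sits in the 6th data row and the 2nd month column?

210

With rows sorted ascending by account, row 6 is account=AC026. month columns in first-appearance order: Nov, Apr, Jun, Oct, Mar; column 2 is Apr.
Long rows with account=AC026, month=Apr: min(210, 907, 818) = 210.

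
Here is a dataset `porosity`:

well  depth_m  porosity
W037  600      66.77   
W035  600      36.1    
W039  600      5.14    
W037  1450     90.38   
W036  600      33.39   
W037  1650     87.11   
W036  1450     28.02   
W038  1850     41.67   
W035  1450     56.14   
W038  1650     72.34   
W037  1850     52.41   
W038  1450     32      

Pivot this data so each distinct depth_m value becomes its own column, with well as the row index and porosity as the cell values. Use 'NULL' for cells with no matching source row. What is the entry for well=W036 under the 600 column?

33.39

The long row with well=W036, depth_m=600 has porosity=33.39.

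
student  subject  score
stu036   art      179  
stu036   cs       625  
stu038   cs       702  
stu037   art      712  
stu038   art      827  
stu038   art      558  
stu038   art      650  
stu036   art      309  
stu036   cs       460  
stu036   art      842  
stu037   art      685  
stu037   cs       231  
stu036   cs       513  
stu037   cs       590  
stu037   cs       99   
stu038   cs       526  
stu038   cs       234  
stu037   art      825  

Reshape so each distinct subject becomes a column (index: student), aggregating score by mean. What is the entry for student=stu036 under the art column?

443.33

Rows with student=stu036 and subject=art: score values are 179, 309, 842.
(179 + 309 + 842) / 3 = 443.33.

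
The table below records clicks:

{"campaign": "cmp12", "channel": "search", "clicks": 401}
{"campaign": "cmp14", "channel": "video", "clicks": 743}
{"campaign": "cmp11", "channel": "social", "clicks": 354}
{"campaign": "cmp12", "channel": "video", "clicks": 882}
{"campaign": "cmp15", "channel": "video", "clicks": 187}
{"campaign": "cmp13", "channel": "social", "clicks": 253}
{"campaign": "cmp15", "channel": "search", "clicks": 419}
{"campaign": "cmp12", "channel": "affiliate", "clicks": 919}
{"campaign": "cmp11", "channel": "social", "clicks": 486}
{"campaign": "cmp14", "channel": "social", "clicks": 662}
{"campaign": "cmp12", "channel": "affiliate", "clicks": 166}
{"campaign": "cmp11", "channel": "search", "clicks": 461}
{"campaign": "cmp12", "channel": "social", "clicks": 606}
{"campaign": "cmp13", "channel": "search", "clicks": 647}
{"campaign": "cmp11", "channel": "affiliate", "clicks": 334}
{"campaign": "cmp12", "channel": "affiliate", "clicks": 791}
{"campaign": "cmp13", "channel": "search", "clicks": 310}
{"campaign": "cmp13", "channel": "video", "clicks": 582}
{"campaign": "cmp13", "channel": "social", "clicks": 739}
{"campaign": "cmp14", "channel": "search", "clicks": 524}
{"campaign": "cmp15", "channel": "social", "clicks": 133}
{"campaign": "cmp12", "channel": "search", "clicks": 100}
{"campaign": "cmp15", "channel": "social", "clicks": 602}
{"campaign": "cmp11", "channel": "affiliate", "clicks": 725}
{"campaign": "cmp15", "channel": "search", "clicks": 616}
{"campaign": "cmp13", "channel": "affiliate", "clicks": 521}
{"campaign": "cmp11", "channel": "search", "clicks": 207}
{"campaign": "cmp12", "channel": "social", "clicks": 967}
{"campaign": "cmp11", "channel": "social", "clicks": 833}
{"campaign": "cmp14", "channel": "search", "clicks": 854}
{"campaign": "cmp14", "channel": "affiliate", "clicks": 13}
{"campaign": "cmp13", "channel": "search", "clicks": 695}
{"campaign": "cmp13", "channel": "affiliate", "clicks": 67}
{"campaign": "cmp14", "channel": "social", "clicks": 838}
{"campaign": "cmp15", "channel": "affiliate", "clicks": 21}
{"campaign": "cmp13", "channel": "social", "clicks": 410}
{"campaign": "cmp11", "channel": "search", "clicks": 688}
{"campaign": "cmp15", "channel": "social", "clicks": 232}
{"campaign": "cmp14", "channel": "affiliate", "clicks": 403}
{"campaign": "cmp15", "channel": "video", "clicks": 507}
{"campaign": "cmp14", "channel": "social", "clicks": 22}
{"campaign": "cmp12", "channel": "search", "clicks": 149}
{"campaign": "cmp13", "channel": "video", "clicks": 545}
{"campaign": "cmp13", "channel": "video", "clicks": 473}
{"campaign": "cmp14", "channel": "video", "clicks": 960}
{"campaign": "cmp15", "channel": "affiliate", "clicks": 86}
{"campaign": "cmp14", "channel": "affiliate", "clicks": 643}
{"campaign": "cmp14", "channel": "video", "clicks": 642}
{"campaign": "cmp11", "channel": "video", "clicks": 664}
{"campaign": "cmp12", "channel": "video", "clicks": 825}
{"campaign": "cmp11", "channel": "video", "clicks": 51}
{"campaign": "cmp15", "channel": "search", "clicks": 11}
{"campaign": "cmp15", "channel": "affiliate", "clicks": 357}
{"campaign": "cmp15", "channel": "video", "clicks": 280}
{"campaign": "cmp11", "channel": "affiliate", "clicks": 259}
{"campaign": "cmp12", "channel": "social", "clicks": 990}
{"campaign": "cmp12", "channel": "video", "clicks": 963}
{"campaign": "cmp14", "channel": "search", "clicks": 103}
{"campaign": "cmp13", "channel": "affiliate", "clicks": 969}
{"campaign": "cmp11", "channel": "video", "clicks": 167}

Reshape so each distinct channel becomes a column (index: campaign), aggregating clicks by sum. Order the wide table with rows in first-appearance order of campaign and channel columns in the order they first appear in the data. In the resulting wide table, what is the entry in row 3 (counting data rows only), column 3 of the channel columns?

1673

With rows in first-appearance order of campaign, row 3 is campaign=cmp11. channel columns in first-appearance order: search, video, social, affiliate; column 3 is social.
Long rows with campaign=cmp11, channel=social: 354 + 486 + 833 = 1673.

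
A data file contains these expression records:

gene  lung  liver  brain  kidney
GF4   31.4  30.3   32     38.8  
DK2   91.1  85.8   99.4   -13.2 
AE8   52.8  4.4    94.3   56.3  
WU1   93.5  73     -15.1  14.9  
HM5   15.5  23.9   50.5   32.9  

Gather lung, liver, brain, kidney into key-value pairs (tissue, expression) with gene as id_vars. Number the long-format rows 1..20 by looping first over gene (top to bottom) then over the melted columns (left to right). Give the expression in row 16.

20 rows total (5 × 4). Row 16: index ⌊(16-1)/4⌋ = 3 into gene → WU1; (16-1) mod 4 = 3 into the melted columns → kidney.
So row 16 is (WU1, kidney, 14.9); expression = 14.9.

14.9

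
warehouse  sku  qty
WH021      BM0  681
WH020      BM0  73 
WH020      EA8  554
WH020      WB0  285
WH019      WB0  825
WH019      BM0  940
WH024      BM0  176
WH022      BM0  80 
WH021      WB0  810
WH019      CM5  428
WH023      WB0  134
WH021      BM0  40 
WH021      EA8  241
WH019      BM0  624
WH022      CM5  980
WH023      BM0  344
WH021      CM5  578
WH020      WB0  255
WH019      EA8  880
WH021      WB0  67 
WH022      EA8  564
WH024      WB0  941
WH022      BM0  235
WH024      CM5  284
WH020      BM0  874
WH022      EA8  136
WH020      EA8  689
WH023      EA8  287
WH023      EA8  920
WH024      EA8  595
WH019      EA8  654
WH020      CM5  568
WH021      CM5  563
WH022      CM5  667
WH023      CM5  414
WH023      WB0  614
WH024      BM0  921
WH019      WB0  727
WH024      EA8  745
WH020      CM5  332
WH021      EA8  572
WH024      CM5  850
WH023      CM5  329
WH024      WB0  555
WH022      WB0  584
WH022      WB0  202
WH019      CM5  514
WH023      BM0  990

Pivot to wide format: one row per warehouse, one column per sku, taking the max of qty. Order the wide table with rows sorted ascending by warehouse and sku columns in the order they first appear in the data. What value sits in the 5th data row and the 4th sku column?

414

With rows sorted ascending by warehouse, row 5 is warehouse=WH023. sku columns in first-appearance order: BM0, EA8, WB0, CM5; column 4 is CM5.
Long rows with warehouse=WH023, sku=CM5: max(414, 329) = 414.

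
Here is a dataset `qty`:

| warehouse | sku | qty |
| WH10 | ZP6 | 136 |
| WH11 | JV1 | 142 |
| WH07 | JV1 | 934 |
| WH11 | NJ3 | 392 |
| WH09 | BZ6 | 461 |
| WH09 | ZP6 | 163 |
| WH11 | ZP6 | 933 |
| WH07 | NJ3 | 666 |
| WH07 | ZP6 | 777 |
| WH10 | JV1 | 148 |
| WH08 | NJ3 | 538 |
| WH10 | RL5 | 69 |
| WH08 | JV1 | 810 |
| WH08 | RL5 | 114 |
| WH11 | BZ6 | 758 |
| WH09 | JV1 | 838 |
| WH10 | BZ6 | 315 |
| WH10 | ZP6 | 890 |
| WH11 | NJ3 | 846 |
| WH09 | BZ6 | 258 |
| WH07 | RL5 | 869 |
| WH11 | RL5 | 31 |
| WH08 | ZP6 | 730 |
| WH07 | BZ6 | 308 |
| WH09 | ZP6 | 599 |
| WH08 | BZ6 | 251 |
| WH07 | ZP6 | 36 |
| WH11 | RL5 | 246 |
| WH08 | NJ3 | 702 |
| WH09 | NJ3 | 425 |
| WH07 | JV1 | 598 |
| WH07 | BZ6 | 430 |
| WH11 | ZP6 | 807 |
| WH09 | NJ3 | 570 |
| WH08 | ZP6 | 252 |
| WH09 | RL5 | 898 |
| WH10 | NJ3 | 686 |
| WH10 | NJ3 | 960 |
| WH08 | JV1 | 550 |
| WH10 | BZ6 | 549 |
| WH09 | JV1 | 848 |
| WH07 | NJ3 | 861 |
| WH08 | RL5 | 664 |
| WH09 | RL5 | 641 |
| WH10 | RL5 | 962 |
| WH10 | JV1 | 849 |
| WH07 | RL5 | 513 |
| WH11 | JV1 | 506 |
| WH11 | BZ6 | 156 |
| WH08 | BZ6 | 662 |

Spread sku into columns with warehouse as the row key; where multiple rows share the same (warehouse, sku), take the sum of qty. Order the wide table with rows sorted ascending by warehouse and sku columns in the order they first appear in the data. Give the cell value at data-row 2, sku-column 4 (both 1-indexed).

913

With rows sorted ascending by warehouse, row 2 is warehouse=WH08. sku columns in first-appearance order: ZP6, JV1, NJ3, BZ6, RL5; column 4 is BZ6.
Long rows with warehouse=WH08, sku=BZ6: 251 + 662 = 913.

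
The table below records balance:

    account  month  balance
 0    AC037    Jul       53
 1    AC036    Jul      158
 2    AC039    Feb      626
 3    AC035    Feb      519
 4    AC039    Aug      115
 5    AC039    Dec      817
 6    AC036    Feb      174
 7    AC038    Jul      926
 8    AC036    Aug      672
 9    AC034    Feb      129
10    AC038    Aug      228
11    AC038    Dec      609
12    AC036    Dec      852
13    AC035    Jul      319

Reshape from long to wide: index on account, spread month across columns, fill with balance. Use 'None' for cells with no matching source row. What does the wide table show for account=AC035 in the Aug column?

No long-format row has account=AC035 and month=Aug, so the cell is None.

None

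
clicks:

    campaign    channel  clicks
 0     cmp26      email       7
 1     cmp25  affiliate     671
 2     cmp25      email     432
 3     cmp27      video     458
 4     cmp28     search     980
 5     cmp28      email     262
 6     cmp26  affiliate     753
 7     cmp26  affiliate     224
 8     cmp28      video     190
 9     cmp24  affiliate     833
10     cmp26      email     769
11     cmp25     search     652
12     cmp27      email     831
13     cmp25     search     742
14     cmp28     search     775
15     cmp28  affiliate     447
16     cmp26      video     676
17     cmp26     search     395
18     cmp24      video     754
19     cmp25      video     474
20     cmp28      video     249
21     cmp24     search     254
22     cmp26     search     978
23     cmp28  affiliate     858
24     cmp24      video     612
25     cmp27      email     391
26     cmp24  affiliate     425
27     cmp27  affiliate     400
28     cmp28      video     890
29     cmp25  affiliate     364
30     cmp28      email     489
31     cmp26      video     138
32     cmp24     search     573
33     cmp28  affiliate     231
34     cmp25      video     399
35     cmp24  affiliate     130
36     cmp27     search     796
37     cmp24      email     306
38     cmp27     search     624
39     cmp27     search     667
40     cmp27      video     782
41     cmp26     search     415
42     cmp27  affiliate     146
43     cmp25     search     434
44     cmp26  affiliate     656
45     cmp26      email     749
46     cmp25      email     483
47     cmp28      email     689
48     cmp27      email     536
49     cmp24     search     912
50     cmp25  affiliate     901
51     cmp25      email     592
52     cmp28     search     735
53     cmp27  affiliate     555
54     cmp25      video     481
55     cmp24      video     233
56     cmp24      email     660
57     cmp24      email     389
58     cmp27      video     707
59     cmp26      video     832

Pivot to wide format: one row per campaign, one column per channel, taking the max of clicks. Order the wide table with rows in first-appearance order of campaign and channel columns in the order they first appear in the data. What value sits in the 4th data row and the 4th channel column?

980

With rows in first-appearance order of campaign, row 4 is campaign=cmp28. channel columns in first-appearance order: email, affiliate, video, search; column 4 is search.
Long rows with campaign=cmp28, channel=search: max(980, 775, 735) = 980.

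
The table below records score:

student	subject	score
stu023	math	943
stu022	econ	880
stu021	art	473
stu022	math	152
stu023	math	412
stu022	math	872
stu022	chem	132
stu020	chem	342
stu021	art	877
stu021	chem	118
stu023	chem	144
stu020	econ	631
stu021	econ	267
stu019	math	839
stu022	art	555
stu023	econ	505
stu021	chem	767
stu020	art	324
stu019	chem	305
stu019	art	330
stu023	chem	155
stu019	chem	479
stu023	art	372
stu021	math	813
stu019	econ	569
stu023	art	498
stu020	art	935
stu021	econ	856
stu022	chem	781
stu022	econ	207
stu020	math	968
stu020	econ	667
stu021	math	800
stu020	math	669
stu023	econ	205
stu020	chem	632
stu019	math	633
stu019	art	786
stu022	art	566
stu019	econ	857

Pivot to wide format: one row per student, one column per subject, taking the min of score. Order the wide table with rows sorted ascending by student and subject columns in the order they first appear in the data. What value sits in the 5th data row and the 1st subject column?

With rows sorted ascending by student, row 5 is student=stu023. subject columns in first-appearance order: math, econ, art, chem; column 1 is math.
Long rows with student=stu023, subject=math: min(943, 412) = 412.

412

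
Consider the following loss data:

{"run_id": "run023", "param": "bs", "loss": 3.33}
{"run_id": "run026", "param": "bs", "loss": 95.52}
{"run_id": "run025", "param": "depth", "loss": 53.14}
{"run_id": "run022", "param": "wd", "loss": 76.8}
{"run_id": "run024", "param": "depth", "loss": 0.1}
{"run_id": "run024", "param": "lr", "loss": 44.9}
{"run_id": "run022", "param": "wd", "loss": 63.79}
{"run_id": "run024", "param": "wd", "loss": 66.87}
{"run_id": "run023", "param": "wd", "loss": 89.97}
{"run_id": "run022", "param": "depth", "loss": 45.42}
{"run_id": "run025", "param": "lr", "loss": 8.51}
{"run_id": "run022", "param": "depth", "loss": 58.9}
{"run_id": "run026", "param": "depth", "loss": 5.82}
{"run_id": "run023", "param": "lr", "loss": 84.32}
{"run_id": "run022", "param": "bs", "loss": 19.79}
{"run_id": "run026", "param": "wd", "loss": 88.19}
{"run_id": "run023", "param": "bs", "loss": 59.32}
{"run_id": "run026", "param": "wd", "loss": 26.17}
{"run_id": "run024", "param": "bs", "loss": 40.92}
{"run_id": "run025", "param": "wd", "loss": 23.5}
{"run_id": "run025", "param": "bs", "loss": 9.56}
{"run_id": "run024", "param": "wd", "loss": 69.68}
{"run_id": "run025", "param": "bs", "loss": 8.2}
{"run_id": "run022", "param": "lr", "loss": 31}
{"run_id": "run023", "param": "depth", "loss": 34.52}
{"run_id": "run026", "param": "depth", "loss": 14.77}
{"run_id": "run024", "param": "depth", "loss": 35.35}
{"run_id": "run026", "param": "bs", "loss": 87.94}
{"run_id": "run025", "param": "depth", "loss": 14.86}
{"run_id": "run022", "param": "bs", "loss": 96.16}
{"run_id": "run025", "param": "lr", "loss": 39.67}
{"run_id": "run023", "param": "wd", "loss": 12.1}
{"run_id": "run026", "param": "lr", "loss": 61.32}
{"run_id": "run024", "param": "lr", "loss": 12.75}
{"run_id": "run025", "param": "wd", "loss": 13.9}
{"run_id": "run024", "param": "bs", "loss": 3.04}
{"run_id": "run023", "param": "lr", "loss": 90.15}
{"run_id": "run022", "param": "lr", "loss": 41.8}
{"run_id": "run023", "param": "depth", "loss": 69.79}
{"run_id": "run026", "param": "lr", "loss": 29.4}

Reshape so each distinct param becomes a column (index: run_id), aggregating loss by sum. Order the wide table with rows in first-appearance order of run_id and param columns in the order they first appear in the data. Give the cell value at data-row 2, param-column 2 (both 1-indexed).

With rows in first-appearance order of run_id, row 2 is run_id=run026. param columns in first-appearance order: bs, depth, wd, lr; column 2 is depth.
Long rows with run_id=run026, param=depth: 5.82 + 14.77 = 20.59.

20.59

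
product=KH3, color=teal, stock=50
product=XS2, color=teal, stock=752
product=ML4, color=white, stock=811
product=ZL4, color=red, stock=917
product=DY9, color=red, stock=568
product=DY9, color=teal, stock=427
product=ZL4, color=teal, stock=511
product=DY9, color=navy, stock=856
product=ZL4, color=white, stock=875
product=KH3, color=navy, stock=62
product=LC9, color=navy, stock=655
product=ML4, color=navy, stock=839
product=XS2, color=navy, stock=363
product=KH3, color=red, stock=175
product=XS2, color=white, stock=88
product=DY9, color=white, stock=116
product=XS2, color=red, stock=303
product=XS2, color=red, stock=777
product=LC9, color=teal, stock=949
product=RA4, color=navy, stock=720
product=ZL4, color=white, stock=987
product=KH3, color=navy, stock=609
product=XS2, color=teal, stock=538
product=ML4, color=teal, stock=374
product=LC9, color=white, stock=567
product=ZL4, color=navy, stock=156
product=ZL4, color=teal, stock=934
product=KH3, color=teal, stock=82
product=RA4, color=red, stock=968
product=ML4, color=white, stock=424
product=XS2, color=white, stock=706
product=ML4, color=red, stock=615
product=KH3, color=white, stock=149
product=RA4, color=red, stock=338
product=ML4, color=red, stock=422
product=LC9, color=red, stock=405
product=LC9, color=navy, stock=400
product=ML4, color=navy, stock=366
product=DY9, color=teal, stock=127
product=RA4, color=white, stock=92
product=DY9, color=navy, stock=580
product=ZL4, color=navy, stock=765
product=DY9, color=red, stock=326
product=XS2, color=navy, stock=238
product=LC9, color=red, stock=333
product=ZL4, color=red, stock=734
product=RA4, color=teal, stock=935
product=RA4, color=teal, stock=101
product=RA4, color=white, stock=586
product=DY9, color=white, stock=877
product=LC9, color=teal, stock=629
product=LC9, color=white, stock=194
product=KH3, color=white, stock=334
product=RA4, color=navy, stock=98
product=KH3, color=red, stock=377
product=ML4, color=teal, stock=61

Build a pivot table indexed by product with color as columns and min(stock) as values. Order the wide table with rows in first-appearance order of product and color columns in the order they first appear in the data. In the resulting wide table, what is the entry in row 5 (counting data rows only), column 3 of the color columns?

With rows in first-appearance order of product, row 5 is product=DY9. color columns in first-appearance order: teal, white, red, navy; column 3 is red.
Long rows with product=DY9, color=red: min(568, 326) = 326.

326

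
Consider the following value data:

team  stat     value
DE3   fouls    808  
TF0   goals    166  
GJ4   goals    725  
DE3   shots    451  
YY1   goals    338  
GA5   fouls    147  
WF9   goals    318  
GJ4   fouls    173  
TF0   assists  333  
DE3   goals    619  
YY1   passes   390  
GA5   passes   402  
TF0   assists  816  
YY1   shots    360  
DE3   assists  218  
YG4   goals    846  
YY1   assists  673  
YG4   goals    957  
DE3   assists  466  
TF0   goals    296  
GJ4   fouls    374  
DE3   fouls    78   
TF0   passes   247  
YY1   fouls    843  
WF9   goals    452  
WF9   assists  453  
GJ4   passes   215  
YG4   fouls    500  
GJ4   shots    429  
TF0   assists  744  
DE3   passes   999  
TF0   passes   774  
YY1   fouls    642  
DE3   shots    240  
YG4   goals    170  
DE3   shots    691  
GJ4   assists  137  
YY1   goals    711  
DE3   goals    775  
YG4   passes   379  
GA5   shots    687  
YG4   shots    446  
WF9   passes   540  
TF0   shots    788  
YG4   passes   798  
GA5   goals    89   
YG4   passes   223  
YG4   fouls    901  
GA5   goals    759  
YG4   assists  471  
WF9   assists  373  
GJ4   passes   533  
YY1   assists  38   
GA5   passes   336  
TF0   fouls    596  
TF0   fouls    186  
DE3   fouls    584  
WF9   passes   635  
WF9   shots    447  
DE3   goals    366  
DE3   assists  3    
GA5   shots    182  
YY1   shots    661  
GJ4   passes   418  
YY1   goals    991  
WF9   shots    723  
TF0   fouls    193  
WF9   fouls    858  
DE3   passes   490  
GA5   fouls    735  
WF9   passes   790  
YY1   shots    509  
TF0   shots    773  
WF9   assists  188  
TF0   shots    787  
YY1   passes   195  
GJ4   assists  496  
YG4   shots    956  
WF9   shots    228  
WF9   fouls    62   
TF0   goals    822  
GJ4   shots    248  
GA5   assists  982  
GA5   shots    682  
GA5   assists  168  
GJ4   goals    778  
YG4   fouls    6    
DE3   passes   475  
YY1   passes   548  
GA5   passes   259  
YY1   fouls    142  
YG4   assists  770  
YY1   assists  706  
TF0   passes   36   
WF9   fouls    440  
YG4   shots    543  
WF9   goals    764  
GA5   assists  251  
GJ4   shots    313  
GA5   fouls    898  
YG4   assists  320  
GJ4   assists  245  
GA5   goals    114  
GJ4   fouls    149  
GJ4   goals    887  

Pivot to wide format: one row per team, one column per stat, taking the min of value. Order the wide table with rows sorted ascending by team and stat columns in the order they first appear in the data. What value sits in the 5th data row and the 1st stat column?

62

With rows sorted ascending by team, row 5 is team=WF9. stat columns in first-appearance order: fouls, goals, shots, assists, passes; column 1 is fouls.
Long rows with team=WF9, stat=fouls: min(858, 62, 440) = 62.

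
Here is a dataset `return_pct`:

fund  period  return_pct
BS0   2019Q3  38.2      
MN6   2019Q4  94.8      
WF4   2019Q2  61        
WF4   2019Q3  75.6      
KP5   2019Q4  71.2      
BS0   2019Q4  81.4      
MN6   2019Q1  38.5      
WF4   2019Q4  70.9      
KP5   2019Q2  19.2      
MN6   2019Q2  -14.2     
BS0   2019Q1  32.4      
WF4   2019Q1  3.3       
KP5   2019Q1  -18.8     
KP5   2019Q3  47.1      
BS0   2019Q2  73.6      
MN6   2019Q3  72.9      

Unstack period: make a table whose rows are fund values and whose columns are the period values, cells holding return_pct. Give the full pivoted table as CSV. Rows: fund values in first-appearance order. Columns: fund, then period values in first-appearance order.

fund,2019Q3,2019Q4,2019Q2,2019Q1
BS0,38.2,81.4,73.6,32.4
MN6,72.9,94.8,-14.2,38.5
WF4,75.6,70.9,61,3.3
KP5,47.1,71.2,19.2,-18.8

Columns: fund plus the 4 distinct period values (2019Q3, 2019Q4, 2019Q2, 2019Q1).
For example, row BS0 column 2019Q3 takes return_pct=38.2 from the long row (BS0, 2019Q3).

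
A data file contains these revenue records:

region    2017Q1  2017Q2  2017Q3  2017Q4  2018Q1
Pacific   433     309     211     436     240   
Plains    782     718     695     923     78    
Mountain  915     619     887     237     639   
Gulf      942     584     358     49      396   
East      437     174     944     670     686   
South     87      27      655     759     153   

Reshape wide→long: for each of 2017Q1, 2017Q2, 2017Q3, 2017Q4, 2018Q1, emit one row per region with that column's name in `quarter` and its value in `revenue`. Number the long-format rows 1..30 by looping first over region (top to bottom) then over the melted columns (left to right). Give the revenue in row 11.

30 rows total (6 × 5). Row 11: index ⌊(11-1)/5⌋ = 2 into region → Mountain; (11-1) mod 5 = 0 into the melted columns → 2017Q1.
So row 11 is (Mountain, 2017Q1, 915); revenue = 915.

915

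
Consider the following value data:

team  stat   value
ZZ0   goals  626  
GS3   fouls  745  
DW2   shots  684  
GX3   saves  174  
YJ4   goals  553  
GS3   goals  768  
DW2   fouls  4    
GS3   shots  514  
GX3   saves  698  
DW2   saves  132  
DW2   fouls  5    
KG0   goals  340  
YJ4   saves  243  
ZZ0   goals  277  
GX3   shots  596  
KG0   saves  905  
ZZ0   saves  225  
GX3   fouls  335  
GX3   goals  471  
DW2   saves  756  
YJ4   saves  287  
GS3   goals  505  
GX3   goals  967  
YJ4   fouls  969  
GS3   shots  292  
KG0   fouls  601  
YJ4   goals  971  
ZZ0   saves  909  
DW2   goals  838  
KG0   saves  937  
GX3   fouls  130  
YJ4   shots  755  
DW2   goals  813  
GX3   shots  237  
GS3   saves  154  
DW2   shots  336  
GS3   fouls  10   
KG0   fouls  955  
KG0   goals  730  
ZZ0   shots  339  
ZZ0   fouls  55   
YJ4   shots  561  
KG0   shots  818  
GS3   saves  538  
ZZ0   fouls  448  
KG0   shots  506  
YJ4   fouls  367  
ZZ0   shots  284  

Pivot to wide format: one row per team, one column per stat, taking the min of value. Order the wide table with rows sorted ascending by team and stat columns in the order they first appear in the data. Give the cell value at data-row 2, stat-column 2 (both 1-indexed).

With rows sorted ascending by team, row 2 is team=GS3. stat columns in first-appearance order: goals, fouls, shots, saves; column 2 is fouls.
Long rows with team=GS3, stat=fouls: min(745, 10) = 10.

10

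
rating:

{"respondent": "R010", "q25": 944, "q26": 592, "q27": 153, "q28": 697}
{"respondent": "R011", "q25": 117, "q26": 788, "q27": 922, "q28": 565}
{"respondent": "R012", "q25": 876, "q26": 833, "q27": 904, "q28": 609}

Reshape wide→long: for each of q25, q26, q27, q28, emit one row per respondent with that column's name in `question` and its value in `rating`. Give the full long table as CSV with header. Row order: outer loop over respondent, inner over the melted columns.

Each (respondent, column) pair becomes one row: 3 × 4 = 12 rows.
For example, (R010, q25) → rating=944.

respondent,question,rating
R010,q25,944
R010,q26,592
R010,q27,153
R010,q28,697
R011,q25,117
R011,q26,788
R011,q27,922
R011,q28,565
R012,q25,876
R012,q26,833
R012,q27,904
R012,q28,609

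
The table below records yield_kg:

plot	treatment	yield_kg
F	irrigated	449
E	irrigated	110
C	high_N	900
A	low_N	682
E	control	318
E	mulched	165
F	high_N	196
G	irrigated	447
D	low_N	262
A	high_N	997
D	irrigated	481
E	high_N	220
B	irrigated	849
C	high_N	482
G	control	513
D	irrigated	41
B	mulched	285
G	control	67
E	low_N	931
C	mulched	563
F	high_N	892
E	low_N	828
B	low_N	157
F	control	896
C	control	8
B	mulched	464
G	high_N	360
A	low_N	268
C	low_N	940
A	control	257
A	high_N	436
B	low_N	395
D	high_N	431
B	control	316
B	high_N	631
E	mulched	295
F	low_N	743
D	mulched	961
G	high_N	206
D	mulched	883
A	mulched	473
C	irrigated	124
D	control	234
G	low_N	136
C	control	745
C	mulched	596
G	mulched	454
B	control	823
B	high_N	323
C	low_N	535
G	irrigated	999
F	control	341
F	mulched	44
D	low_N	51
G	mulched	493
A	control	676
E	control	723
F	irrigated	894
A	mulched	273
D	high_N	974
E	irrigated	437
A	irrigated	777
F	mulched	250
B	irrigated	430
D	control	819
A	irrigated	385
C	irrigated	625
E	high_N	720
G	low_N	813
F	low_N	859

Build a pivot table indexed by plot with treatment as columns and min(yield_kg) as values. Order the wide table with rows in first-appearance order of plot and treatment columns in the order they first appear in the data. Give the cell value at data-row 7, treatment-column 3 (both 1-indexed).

With rows in first-appearance order of plot, row 7 is plot=B. treatment columns in first-appearance order: irrigated, high_N, low_N, control, mulched; column 3 is low_N.
Long rows with plot=B, treatment=low_N: min(157, 395) = 157.

157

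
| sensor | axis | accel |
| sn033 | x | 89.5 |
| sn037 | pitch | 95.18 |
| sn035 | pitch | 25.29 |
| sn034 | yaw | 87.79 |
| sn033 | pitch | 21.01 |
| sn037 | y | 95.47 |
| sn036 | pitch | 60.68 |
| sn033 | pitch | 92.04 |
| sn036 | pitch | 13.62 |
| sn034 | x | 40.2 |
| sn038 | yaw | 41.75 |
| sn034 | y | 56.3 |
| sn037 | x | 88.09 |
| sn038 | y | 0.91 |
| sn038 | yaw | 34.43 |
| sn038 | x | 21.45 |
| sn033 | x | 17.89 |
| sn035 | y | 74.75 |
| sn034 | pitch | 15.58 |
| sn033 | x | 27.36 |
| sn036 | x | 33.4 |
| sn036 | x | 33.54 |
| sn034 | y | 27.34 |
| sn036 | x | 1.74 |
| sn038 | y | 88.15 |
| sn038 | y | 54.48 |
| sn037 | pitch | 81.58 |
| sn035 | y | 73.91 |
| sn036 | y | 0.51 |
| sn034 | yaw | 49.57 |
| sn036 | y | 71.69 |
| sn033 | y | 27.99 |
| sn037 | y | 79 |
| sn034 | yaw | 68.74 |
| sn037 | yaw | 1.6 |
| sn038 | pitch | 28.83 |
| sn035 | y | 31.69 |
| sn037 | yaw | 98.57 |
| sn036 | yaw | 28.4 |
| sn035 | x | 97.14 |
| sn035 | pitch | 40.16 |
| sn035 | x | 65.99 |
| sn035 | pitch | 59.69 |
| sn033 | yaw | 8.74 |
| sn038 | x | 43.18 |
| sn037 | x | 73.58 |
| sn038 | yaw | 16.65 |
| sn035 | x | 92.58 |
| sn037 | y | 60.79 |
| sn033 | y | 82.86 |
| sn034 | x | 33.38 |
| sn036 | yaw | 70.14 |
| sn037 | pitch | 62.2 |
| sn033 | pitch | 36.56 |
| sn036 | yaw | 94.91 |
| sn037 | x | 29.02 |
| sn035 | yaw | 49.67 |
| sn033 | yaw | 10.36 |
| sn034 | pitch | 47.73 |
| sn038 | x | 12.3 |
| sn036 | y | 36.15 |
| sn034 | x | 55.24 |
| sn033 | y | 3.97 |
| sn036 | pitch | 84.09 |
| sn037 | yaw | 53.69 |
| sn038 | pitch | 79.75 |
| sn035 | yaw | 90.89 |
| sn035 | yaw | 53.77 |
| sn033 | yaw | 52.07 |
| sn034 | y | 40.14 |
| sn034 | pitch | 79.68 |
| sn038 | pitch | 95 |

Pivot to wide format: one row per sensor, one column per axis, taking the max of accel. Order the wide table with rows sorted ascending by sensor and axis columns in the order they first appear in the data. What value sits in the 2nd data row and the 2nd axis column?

79.68

With rows sorted ascending by sensor, row 2 is sensor=sn034. axis columns in first-appearance order: x, pitch, yaw, y; column 2 is pitch.
Long rows with sensor=sn034, axis=pitch: max(15.58, 47.73, 79.68) = 79.68.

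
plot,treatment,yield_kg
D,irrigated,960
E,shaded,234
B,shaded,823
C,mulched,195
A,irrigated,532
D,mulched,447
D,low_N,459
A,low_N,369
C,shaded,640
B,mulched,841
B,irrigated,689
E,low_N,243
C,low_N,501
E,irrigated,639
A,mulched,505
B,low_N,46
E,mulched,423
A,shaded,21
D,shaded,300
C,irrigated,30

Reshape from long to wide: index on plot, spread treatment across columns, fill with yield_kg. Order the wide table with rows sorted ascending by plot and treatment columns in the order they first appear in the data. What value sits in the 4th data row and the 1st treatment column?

With rows sorted ascending by plot, row 4 is plot=D. treatment columns in first-appearance order: irrigated, shaded, mulched, low_N; column 1 is irrigated.
Long rows with plot=D, treatment=irrigated: yield_kg = 960.

960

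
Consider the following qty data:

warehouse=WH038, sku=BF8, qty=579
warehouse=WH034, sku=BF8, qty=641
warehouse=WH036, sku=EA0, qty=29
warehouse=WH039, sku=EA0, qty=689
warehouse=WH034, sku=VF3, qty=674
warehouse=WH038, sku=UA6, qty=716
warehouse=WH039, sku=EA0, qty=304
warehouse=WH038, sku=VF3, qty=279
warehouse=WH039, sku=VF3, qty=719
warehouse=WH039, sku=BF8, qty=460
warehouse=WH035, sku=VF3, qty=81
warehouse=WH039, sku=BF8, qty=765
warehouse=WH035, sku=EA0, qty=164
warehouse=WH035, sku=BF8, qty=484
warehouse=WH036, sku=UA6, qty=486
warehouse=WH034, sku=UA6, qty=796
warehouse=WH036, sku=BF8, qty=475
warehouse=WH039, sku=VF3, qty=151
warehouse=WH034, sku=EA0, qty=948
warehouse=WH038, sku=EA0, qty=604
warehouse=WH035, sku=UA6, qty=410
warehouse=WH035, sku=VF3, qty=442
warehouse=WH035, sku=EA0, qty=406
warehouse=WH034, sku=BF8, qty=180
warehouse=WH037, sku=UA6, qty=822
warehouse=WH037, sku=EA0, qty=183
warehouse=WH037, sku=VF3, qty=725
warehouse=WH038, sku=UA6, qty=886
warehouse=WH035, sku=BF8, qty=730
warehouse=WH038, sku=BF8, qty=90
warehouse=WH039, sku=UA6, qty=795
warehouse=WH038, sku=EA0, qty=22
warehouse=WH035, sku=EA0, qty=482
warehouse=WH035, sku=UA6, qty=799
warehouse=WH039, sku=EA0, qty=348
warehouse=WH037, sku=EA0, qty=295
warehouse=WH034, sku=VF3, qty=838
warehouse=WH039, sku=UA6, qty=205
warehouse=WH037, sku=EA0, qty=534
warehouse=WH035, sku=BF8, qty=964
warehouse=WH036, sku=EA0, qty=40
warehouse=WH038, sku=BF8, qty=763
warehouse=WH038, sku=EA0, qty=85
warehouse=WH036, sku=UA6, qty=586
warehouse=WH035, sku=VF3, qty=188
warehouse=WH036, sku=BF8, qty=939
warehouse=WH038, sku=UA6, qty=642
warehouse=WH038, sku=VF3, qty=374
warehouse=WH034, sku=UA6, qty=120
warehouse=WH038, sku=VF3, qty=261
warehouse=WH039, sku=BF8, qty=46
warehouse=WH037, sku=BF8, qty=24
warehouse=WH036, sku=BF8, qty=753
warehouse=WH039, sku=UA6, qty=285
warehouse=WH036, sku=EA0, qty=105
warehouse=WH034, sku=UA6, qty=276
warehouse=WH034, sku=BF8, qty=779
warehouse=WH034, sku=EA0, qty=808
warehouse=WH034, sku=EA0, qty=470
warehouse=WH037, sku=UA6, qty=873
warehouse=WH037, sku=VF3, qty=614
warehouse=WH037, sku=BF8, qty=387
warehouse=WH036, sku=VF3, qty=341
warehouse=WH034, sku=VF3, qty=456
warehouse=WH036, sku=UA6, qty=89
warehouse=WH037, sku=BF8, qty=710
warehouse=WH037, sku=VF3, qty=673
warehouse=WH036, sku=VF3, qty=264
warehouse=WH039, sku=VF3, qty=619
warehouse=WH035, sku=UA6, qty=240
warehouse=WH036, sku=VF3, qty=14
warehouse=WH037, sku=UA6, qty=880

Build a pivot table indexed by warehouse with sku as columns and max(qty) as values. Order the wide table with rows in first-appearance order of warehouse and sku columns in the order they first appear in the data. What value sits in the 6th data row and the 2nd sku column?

With rows in first-appearance order of warehouse, row 6 is warehouse=WH037. sku columns in first-appearance order: BF8, EA0, VF3, UA6; column 2 is EA0.
Long rows with warehouse=WH037, sku=EA0: max(183, 295, 534) = 534.

534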